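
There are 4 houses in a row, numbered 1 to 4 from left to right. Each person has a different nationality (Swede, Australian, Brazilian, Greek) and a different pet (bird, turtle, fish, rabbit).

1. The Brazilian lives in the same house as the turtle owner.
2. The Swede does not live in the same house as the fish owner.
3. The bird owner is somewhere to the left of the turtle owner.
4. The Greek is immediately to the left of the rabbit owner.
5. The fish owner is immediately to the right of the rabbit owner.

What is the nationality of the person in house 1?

Greek

So house 1 gets bird for pet.
The Greek is narrowed to house 1 or 2; consider each.
Placing it in house 2 leads to a contradiction, so it's in house 1.
By clue 4, the rabbit owner is in house 2.
By clue 5, the fish owner is in house 3.
House 4 pet: only turtle fits.
Clue 1: the Brazilian is in house 4.
That leaves Australian as the nationality for house 3.
House 2's nationality must be Swede (nothing else left).
So: house 1 = Greek/bird, house 2 = Swede/rabbit, house 3 = Australian/fish, house 4 = Brazilian/turtle.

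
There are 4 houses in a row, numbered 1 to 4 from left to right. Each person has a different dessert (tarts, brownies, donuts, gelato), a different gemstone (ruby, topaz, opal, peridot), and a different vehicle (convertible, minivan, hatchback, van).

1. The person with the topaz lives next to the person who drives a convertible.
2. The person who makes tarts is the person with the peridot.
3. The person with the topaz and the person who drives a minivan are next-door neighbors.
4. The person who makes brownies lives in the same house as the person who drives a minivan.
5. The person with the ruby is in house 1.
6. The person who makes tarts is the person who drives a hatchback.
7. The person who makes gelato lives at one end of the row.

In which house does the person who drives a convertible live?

Clue 5 places the person with the ruby in house 1.
The person who makes gelato is narrowed to house 1 or 4; consider each.
Placing it in house 4 leads to a contradiction, so it's in house 1.
The person who makes brownies is narrowed to house 2 or 3 or 4; consider each.
Placing it in house 2 and house 4 leads to a contradiction, so it's in house 3.
Clue 4 places the person who drives a minivan in house 3.
Clue 3: the person with the topaz is in house 2.
House 3 gemstone: only opal fits.
The only gemstone still possible for house 4 is peridot.
The person who drives a convertible is in house 1 (clue 1).
Clue 2: the person who makes tarts is in house 4.
From clue 6, the person who drives a hatchback must be in house 4.
House 2 dessert: only donuts fits.
That leaves van as the vehicle for house 2.
So: house 1 = gelato/ruby/convertible, house 2 = donuts/topaz/van, house 3 = brownies/opal/minivan, house 4 = tarts/peridot/hatchback.

1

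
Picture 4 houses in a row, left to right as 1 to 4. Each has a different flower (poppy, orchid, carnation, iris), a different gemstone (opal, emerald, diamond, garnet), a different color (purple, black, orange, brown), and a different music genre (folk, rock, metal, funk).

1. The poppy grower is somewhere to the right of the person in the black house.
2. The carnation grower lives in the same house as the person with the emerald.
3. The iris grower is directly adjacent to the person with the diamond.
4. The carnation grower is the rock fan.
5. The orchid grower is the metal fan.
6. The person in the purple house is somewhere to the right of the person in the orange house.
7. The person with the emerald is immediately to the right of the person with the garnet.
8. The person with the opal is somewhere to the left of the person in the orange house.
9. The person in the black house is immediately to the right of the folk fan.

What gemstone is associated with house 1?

opal

That leaves brown as the color for house 1.
House 4 color: only purple fits.
The poppy grower is narrowed to house 3 or 4; consider each.
Placing it in house 4 leads to a contradiction, so it's in house 3.
The person in the black house is in house 2 (clue 1).
Clue 9 places the folk fan in house 1.
So house 3 gets orange for color.
That leaves iris as the flower for house 1.
So house 4 gets emerald for gemstone.
That leaves funk as the music genre for house 3.
From clue 2, the carnation grower must be in house 4.
Clue 3: the person with the diamond is in house 2.
By clue 4, the rock fan is in house 4.
Clue 7 places the person with the garnet in house 3.
The only flower still possible for house 2 is orchid.
House 1 gemstone: only opal fits.
So house 2 gets metal for music genre.
So: house 1 = iris/opal/brown/folk, house 2 = orchid/diamond/black/metal, house 3 = poppy/garnet/orange/funk, house 4 = carnation/emerald/purple/rock.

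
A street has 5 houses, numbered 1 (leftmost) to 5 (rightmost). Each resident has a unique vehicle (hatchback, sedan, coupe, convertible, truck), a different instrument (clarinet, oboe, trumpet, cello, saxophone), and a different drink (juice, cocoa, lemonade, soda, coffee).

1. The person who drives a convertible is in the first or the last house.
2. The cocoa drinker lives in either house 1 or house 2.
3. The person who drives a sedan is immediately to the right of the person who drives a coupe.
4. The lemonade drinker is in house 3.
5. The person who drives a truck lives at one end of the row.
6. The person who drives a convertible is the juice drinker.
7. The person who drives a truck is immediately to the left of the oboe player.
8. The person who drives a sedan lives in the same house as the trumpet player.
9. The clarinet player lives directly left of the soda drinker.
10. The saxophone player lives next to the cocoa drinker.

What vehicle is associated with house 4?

sedan

Clue 4 places the lemonade drinker in house 3.
Clue 7 places the person who drives a truck in house 1.
By clue 7, the oboe player is in house 2.
Clue 6 places the juice drinker in house 5.
By clue 10, the cocoa drinker is in house 2.
That leaves convertible as the vehicle for house 5.
The only drink still possible for house 1 is coffee.
The only drink still possible for house 4 is soda.
Clue 9 places the clarinet player in house 3.
The only instrument still possible for house 1 is saxophone.
So house 4 gets trumpet for instrument.
House 5's instrument must be cello (nothing else left).
Clue 8 places the person who drives a sedan in house 4.
The person who drives a coupe is in house 3 (clue 3).
The only vehicle still possible for house 2 is hatchback.
So: house 1 = truck/saxophone/coffee, house 2 = hatchback/oboe/cocoa, house 3 = coupe/clarinet/lemonade, house 4 = sedan/trumpet/soda, house 5 = convertible/cello/juice.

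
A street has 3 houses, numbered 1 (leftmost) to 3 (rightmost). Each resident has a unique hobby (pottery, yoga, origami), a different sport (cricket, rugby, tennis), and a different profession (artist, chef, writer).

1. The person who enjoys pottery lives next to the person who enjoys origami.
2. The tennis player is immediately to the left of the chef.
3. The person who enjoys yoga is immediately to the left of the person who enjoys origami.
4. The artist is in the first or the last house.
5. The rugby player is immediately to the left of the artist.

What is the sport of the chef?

The rugby player is in house 2 (clue 5).
By clue 5, the artist is in house 3.
So house 1 gets tennis for sport.
House 3's sport must be cricket (nothing else left).
The only profession still possible for house 1 is writer.
So house 2 gets chef for profession.
The person who enjoys origami is narrowed to house 2 or 3; consider each.
Placing it in house 3 leads to a contradiction, so it's in house 2.
By clue 3, the person who enjoys yoga is in house 1.
House 3 hobby: only pottery fits.
So: house 1 = yoga/tennis/writer, house 2 = origami/rugby/chef, house 3 = pottery/cricket/artist.

rugby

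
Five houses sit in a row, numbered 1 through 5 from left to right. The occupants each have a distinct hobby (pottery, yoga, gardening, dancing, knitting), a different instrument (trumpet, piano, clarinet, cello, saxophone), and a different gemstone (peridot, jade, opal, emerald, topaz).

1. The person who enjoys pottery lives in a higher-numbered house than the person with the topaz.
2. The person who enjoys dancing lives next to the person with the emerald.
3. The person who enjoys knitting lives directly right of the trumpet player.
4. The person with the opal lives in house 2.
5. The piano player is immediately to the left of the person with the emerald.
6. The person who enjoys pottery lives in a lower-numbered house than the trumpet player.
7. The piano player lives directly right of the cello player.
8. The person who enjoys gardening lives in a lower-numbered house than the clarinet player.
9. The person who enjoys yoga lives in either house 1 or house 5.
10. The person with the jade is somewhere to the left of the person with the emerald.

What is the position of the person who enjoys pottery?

By clue 4, the person with the opal is in house 2.
From clue 1, the person with the topaz must be in house 1.
That leaves saxophone as the instrument for house 1.
House 5 instrument: only clarinet fits.
That leaves cello as the instrument for house 2.
From clue 7, the piano player must be in house 3.
So house 4 gets trumpet for instrument.
Clue 3 places the person who enjoys knitting in house 5.
From clue 5, the person with the emerald must be in house 4.
Clue 10: the person with the jade is in house 3.
House 5 gemstone: only peridot fits.
The person who enjoys dancing is in house 3 (clue 2).
That leaves yoga as the hobby for house 1.
That leaves gardening as the hobby for house 4.
So house 2 gets pottery for hobby.
So: house 1 = yoga/saxophone/topaz, house 2 = pottery/cello/opal, house 3 = dancing/piano/jade, house 4 = gardening/trumpet/emerald, house 5 = knitting/clarinet/peridot.

2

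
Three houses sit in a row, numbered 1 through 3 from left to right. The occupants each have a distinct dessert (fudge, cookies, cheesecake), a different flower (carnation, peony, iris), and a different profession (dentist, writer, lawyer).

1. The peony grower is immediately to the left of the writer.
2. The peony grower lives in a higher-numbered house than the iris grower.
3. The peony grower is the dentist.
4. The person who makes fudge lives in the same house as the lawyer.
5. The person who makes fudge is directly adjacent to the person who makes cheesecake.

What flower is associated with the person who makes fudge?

From clue 2, the peony grower must be in house 2.
The iris grower is in house 1 (clue 2).
By clue 3, the dentist is in house 2.
The only flower still possible for house 3 is carnation.
So house 1 gets lawyer for profession.
House 3 profession: only writer fits.
By clue 4, the person who makes fudge is in house 1.
From clue 5, the person who makes cheesecake must be in house 2.
The only dessert still possible for house 3 is cookies.
So: house 1 = fudge/iris/lawyer, house 2 = cheesecake/peony/dentist, house 3 = cookies/carnation/writer.

iris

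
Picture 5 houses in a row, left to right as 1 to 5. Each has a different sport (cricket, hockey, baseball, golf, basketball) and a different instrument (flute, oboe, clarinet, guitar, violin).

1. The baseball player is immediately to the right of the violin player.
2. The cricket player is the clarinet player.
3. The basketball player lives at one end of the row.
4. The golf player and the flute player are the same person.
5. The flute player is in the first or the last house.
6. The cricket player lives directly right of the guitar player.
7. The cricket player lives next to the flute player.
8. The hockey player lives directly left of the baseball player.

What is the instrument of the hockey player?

violin

The basketball player is narrowed to house 1 or 5; consider each.
Placing it in house 5 leads to a contradiction, so it's in house 1.
Clue 4 places the flute player in house 5.
The cricket player is in house 4 (clue 7).
So house 2 gets hockey for sport.
House 3's sport must be baseball (nothing else left).
House 5 sport: only golf fits.
Clue 1 places the violin player in house 2.
Clue 2 places the clarinet player in house 4.
Clue 6 places the guitar player in house 3.
The only instrument still possible for house 1 is oboe.
So: house 1 = basketball/oboe, house 2 = hockey/violin, house 3 = baseball/guitar, house 4 = cricket/clarinet, house 5 = golf/flute.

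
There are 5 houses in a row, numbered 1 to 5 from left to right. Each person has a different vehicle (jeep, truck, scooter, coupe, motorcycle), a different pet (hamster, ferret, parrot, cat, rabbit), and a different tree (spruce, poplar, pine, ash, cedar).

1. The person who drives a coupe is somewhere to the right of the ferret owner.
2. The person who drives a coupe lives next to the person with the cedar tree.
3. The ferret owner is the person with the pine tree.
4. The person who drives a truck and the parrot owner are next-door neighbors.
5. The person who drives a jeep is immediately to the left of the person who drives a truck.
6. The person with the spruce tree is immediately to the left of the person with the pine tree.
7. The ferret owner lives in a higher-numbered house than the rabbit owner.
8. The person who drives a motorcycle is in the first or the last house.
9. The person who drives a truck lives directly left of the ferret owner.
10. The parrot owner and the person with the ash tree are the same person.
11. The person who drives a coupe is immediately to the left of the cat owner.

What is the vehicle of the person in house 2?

From clue 1, the person who drives a coupe must be in house 4.
From clue 1, the ferret owner must be in house 3.
The person with the pine tree is in house 3 (clue 3).
By clue 6, the person with the spruce tree is in house 2.
From clue 9, the person who drives a truck must be in house 2.
By clue 11, the cat owner is in house 5.
That leaves scooter as the vehicle for house 3.
House 5 vehicle: only motorcycle fits.
That leaves cedar as the tree for house 5.
Clue 4: the parrot owner is in house 1.
Clue 10 places the person with the ash tree in house 1.
The only vehicle still possible for house 1 is jeep.
House 2 pet: only rabbit fits.
The only pet still possible for house 4 is hamster.
House 4 tree: only poplar fits.
So: house 1 = jeep/parrot/ash, house 2 = truck/rabbit/spruce, house 3 = scooter/ferret/pine, house 4 = coupe/hamster/poplar, house 5 = motorcycle/cat/cedar.

truck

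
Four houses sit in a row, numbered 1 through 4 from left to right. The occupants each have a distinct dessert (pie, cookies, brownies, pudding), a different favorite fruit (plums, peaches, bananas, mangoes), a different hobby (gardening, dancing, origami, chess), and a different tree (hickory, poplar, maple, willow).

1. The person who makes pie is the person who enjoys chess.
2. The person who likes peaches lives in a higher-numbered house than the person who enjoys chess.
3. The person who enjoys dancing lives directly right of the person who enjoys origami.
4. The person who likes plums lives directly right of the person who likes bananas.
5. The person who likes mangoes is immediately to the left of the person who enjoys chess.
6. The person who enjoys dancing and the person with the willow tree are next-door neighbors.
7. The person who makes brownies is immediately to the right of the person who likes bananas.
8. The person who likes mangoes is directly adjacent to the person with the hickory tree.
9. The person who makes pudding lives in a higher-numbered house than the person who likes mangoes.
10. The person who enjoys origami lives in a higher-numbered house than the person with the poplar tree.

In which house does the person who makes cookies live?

That leaves gardening as the hobby for house 1.
The only hobby still possible for house 4 is dancing.
Clue 3 places the person who enjoys origami in house 3.
The person with the willow tree is in house 3 (clue 6).
The only dessert still possible for house 1 is cookies.
That leaves chess as the hobby for house 2.
So house 4 gets maple for tree.
Clue 1 places the person who makes pie in house 2.
The person who likes mangoes is in house 1 (clue 5).
By clue 8, the person with the hickory tree is in house 2.
That leaves poplar as the tree for house 1.
The only favorite fruit still possible for house 2 is bananas.
Clue 4 places the person who likes plums in house 3.
From clue 7, the person who makes brownies must be in house 3.
That leaves pudding as the dessert for house 4.
House 4's favorite fruit must be peaches (nothing else left).
So: house 1 = cookies/mangoes/gardening/poplar, house 2 = pie/bananas/chess/hickory, house 3 = brownies/plums/origami/willow, house 4 = pudding/peaches/dancing/maple.

1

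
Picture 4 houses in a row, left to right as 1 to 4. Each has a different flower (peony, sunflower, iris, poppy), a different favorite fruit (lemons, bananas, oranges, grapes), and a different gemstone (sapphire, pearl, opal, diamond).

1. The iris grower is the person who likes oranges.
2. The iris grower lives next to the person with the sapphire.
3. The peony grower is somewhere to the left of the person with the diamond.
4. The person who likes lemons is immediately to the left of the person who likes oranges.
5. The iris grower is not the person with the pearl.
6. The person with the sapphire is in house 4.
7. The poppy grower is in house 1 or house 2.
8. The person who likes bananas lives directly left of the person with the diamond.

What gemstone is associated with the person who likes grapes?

By clue 6, the person with the sapphire is in house 4.
From clue 2, the iris grower must be in house 3.
House 4 flower: only sunflower fits.
Clue 1 places the person who likes oranges in house 3.
Clue 4: the person who likes lemons is in house 2.
House 1 favorite fruit: only bananas fits.
That leaves grapes as the favorite fruit for house 4.
The person with the diamond is in house 2 (clue 8).
House 3's gemstone must be opal (nothing else left).
Clue 3: the peony grower is in house 1.
The only flower still possible for house 2 is poppy.
The only gemstone still possible for house 1 is pearl.
So: house 1 = peony/bananas/pearl, house 2 = poppy/lemons/diamond, house 3 = iris/oranges/opal, house 4 = sunflower/grapes/sapphire.

sapphire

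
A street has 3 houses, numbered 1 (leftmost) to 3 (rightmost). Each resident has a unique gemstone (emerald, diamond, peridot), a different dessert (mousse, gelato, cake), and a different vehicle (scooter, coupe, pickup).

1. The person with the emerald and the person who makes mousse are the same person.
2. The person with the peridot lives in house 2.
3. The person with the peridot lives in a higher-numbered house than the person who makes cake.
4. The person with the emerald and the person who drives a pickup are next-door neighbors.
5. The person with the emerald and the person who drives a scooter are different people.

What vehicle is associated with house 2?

Clue 2 places the person with the peridot in house 2.
From clue 3, the person who makes cake must be in house 1.
The person with the emerald is in house 3 (clue 1).
Clue 1 places the person who makes mousse in house 3.
By clue 4, the person who drives a pickup is in house 2.
The only gemstone still possible for house 1 is diamond.
That leaves gelato as the dessert for house 2.
That leaves coupe as the vehicle for house 3.
That leaves scooter as the vehicle for house 1.
So: house 1 = diamond/cake/scooter, house 2 = peridot/gelato/pickup, house 3 = emerald/mousse/coupe.

pickup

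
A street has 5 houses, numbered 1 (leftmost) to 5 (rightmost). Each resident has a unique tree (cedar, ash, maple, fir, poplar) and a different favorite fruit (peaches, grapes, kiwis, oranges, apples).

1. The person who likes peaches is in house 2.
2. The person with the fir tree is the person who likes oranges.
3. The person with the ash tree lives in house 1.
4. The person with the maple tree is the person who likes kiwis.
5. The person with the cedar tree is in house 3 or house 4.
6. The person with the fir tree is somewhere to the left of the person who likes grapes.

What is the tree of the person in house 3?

Clue 1: the person who likes peaches is in house 2.
By clue 3, the person with the ash tree is in house 1.
The only tree still possible for house 2 is poplar.
House 5 tree: only maple fits.
The only favorite fruit still possible for house 1 is apples.
By clue 4, the person who likes kiwis is in house 5.
House 3 favorite fruit: only oranges fits.
House 4 favorite fruit: only grapes fits.
By clue 2, the person with the fir tree is in house 3.
So house 4 gets cedar for tree.
So: house 1 = ash/apples, house 2 = poplar/peaches, house 3 = fir/oranges, house 4 = cedar/grapes, house 5 = maple/kiwis.

fir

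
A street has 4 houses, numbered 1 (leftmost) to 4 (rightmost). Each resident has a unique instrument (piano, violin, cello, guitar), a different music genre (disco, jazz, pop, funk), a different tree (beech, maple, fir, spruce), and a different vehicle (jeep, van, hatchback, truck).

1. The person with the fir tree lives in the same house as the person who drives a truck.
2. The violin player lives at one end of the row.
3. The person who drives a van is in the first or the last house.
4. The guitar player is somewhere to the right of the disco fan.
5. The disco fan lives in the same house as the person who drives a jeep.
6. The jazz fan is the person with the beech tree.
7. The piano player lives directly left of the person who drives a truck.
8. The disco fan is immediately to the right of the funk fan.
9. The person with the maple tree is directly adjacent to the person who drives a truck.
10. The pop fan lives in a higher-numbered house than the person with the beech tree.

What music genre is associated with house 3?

House 4's music genre must be pop (nothing else left).
The guitar player is narrowed to house 3 or 4; consider each.
Placing it in house 3 leads to a contradiction, so it's in house 4.
House 1 instrument: only violin fits.
The cello player is narrowed to house 2 or 3; consider each.
Placing it in house 3 leads to a contradiction, so it's in house 2.
House 3 instrument: only piano fits.
Clue 7 places the person who drives a truck in house 4.
From clue 9, the person with the maple tree must be in house 3.
That leaves fir as the tree for house 4.
So house 3 gets disco for music genre.
The only vehicle still possible for house 1 is van.
By clue 5, the person who drives a jeep is in house 3.
The funk fan is in house 2 (clue 8).
The only music genre still possible for house 1 is jazz.
House 2 vehicle: only hatchback fits.
From clue 6, the person with the beech tree must be in house 1.
The only tree still possible for house 2 is spruce.
So: house 1 = violin/jazz/beech/van, house 2 = cello/funk/spruce/hatchback, house 3 = piano/disco/maple/jeep, house 4 = guitar/pop/fir/truck.

disco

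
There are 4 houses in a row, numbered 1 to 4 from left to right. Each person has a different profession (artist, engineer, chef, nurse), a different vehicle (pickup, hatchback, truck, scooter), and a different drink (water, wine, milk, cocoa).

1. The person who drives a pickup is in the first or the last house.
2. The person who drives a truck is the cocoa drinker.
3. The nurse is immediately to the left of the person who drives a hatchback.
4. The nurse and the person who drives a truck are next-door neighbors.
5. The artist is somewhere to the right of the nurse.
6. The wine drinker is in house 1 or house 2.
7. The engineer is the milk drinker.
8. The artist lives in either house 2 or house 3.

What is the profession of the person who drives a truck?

The artist is narrowed to house 2 or 3; consider each.
Placing it in house 2 leads to a contradiction, so it's in house 3.
The nurse is narrowed to house 1 or 2; consider each.
Placing it in house 1 leads to a contradiction, so it's in house 2.
Clue 3: the person who drives a hatchback is in house 3.
House 1 vehicle: only truck fits.
The only vehicle still possible for house 2 is scooter.
House 4's vehicle must be pickup (nothing else left).
From clue 2, the cocoa drinker must be in house 1.
So house 3 gets water for drink.
The only drink still possible for house 4 is milk.
By clue 7, the engineer is in house 4.
House 1's profession must be chef (nothing else left).
The only drink still possible for house 2 is wine.
So: house 1 = chef/truck/cocoa, house 2 = nurse/scooter/wine, house 3 = artist/hatchback/water, house 4 = engineer/pickup/milk.

chef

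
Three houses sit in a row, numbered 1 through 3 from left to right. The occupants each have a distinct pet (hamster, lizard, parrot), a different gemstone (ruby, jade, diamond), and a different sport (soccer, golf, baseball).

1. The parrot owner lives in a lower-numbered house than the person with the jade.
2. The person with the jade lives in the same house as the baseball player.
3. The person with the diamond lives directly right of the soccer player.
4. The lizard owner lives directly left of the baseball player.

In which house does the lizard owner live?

House 3's pet must be hamster (nothing else left).
That leaves ruby as the gemstone for house 1.
The lizard owner is narrowed to house 1 or 2; consider each.
Placing it in house 1 leads to a contradiction, so it's in house 2.
Clue 4: the baseball player is in house 3.
House 1 pet: only parrot fits.
Clue 2 places the person with the jade in house 3.
House 2's gemstone must be diamond (nothing else left).
By clue 3, the soccer player is in house 1.
So house 2 gets golf for sport.
So: house 1 = parrot/ruby/soccer, house 2 = lizard/diamond/golf, house 3 = hamster/jade/baseball.

2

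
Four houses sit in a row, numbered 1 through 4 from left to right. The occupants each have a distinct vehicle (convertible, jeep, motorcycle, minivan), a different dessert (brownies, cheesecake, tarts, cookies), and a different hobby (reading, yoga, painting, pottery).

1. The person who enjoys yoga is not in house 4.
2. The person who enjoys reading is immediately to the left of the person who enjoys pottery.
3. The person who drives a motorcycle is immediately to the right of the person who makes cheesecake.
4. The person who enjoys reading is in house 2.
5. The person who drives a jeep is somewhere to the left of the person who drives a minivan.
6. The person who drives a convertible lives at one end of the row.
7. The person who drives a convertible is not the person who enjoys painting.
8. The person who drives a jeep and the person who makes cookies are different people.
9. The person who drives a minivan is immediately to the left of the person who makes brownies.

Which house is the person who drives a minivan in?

3

From clue 4, the person who enjoys reading must be in house 2.
By clue 2, the person who enjoys pottery is in house 3.
House 4's hobby must be painting (nothing else left).
By clue 7, the person who drives a convertible is in house 1.
That leaves jeep as the vehicle for house 2.
The only vehicle still possible for house 3 is minivan.
That leaves motorcycle as the vehicle for house 4.
House 1's hobby must be yoga (nothing else left).
Clue 3 places the person who makes cheesecake in house 3.
From clue 9, the person who makes brownies must be in house 4.
So house 1 gets cookies for dessert.
House 2's dessert must be tarts (nothing else left).
So: house 1 = convertible/cookies/yoga, house 2 = jeep/tarts/reading, house 3 = minivan/cheesecake/pottery, house 4 = motorcycle/brownies/painting.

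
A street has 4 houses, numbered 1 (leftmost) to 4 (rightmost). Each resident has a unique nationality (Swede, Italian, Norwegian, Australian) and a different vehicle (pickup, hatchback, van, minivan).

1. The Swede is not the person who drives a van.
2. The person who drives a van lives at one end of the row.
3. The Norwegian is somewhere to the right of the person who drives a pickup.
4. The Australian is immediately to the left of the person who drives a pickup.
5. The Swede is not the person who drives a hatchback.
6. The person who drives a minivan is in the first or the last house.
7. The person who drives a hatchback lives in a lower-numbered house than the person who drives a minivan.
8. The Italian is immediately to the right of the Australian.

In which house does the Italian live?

2

Clue 7 places the person who drives a minivan in house 4.
That leaves Australian as the nationality for house 1.
The only vehicle still possible for house 1 is van.
From clue 4, the person who drives a pickup must be in house 2.
The Italian is in house 2 (clue 8).
That leaves hatchback as the vehicle for house 3.
From clue 5, the Swede must be in house 4.
House 3 nationality: only Norwegian fits.
So: house 1 = Australian/van, house 2 = Italian/pickup, house 3 = Norwegian/hatchback, house 4 = Swede/minivan.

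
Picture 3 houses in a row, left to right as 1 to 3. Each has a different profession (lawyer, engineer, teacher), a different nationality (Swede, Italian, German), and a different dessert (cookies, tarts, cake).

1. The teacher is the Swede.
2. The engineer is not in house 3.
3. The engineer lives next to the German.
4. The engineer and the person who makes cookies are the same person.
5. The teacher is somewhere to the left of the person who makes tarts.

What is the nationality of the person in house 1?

Swede

The only profession still possible for house 3 is lawyer.
The engineer is narrowed to house 1 or 2; consider each.
Placing it in house 1 leads to a contradiction, so it's in house 2.
From clue 4, the person who makes cookies must be in house 2.
So house 1 gets teacher for profession.
That leaves cake as the dessert for house 1.
So house 3 gets tarts for dessert.
Clue 1: the Swede is in house 1.
That leaves Italian as the nationality for house 2.
That leaves German as the nationality for house 3.
So: house 1 = teacher/Swede/cake, house 2 = engineer/Italian/cookies, house 3 = lawyer/German/tarts.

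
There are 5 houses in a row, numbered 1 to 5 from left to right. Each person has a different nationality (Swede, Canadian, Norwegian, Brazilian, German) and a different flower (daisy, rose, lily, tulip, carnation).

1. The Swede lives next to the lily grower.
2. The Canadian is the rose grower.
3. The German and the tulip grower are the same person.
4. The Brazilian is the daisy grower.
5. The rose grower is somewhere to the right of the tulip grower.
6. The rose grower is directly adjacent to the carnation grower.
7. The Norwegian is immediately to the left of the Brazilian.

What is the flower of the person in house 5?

The Brazilian is narrowed to house 2 or 3 or 4 or 5; consider each.
Placing it in house 2 and house 3 and house 4 leads to a contradiction, so it's in house 5.
Clue 4: the daisy grower is in house 5.
By clue 7, the Norwegian is in house 4.
The Canadian is narrowed to house 2 or 3; consider each.
Placing it in house 3 leads to a contradiction, so it's in house 2.
Clue 2 places the rose grower in house 2.
From clue 5, the tulip grower must be in house 1.
The only nationality still possible for house 1 is German.
The only nationality still possible for house 3 is Swede.
House 3 flower: only carnation fits.
So house 4 gets lily for flower.
So: house 1 = German/tulip, house 2 = Canadian/rose, house 3 = Swede/carnation, house 4 = Norwegian/lily, house 5 = Brazilian/daisy.

daisy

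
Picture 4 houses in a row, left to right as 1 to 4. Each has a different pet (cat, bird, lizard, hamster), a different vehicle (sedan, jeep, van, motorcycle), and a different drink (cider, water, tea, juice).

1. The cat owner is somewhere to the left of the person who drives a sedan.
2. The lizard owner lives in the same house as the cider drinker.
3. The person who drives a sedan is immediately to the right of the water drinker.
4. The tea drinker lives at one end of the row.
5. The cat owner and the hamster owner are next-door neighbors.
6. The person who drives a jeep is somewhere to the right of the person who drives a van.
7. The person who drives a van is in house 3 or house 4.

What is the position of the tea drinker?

4

From clue 7, the person who drives a van must be in house 3.
So house 1 gets motorcycle for vehicle.
From clue 6, the person who drives a jeep must be in house 4.
House 2's vehicle must be sedan (nothing else left).
Clue 1 places the cat owner in house 1.
From clue 3, the water drinker must be in house 1.
The hamster owner is in house 2 (clue 5).
That leaves tea as the drink for house 4.
Clue 2: the lizard owner is in house 3.
From clue 2, the cider drinker must be in house 3.
The only pet still possible for house 4 is bird.
House 2 drink: only juice fits.
So: house 1 = cat/motorcycle/water, house 2 = hamster/sedan/juice, house 3 = lizard/van/cider, house 4 = bird/jeep/tea.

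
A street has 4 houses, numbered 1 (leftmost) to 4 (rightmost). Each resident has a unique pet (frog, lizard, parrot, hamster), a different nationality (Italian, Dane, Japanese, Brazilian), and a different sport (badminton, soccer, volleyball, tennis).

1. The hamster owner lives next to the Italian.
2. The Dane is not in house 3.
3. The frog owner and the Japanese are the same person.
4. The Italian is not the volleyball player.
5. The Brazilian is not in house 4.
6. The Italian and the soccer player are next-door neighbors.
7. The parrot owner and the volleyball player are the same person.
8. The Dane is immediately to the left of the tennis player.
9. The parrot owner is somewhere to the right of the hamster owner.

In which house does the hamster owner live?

1

The Dane is narrowed to house 1 or 2; consider each.
Placing it in house 2 leads to a contradiction, so it's in house 1.
The tennis player is in house 2 (clue 8).
The parrot owner is narrowed to house 3 or 4; consider each.
Placing it in house 4 leads to a contradiction, so it's in house 3.
Clue 7 places the volleyball player in house 3.
The Italian is in house 2 (clue 4).
Clue 6: the soccer player is in house 1.
House 3 nationality: only Brazilian fits.
House 4 nationality: only Japanese fits.
House 4's sport must be badminton (nothing else left).
The hamster owner is in house 1 (clue 1).
Clue 3 places the frog owner in house 4.
That leaves lizard as the pet for house 2.
So: house 1 = hamster/Dane/soccer, house 2 = lizard/Italian/tennis, house 3 = parrot/Brazilian/volleyball, house 4 = frog/Japanese/badminton.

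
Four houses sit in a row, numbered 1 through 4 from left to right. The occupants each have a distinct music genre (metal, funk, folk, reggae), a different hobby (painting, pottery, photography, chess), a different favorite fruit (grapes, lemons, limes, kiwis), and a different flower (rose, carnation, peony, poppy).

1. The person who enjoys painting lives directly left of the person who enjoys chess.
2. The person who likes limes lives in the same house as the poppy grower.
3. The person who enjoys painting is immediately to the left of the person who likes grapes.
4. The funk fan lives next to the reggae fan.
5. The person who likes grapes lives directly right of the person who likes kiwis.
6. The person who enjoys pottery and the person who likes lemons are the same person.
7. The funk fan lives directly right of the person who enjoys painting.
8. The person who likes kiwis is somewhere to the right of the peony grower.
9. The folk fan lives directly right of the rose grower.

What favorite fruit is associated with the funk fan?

That leaves metal as the music genre for house 1.
The funk fan is narrowed to house 3 or 4; consider each.
Placing it in house 4 leads to a contradiction, so it's in house 3.
Clue 7: the person who enjoys painting is in house 2.
By clue 1, the person who enjoys chess is in house 3.
From clue 3, the person who likes grapes must be in house 3.
Clue 5: the person who likes kiwis is in house 2.
Clue 8 places the peony grower in house 1.
By clue 2, the person who likes limes is in house 4.
Clue 2 places the poppy grower in house 4.
Clue 9 places the folk fan in house 4.
The only music genre still possible for house 2 is reggae.
So house 1 gets lemons for favorite fruit.
That leaves carnation as the flower for house 2.
That leaves rose as the flower for house 3.
By clue 6, the person who enjoys pottery is in house 1.
House 4 hobby: only photography fits.
So: house 1 = metal/pottery/lemons/peony, house 2 = reggae/painting/kiwis/carnation, house 3 = funk/chess/grapes/rose, house 4 = folk/photography/limes/poppy.

grapes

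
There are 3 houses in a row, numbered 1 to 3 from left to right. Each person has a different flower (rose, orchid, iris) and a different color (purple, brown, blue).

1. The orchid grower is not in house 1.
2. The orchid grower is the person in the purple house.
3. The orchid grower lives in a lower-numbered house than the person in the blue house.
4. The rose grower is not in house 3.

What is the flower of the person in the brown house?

rose

Clue 3 places the orchid grower in house 2.
By clue 3, the person in the blue house is in house 3.
The only flower still possible for house 3 is iris.
House 1's color must be brown (nothing else left).
House 2's color must be purple (nothing else left).
House 1's flower must be rose (nothing else left).
So: house 1 = rose/brown, house 2 = orchid/purple, house 3 = iris/blue.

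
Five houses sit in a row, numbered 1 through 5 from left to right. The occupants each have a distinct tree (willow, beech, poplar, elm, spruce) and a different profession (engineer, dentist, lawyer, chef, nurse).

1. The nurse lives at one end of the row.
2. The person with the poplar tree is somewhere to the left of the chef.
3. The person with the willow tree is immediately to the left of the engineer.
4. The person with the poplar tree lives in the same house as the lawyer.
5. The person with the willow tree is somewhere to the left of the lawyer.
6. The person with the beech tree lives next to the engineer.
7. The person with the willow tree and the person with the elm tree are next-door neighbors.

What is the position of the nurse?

1

The nurse is narrowed to house 1 or 5; consider each.
Placing it in house 5 leads to a contradiction, so it's in house 1.
The person with the poplar tree is narrowed to house 2 or 3 or 4; consider each.
Placing it in house 2 and house 3 leads to a contradiction, so it's in house 4.
Clue 2 places the chef in house 5.
From clue 4, the lawyer must be in house 4.
So house 5 gets spruce for tree.
The person with the willow tree is narrowed to house 1 or 2; consider each.
Placing it in house 2 leads to a contradiction, so it's in house 1.
Clue 3 places the engineer in house 2.
Clue 7: the person with the elm tree is in house 2.
That leaves beech as the tree for house 3.
The only profession still possible for house 3 is dentist.
So: house 1 = willow/nurse, house 2 = elm/engineer, house 3 = beech/dentist, house 4 = poplar/lawyer, house 5 = spruce/chef.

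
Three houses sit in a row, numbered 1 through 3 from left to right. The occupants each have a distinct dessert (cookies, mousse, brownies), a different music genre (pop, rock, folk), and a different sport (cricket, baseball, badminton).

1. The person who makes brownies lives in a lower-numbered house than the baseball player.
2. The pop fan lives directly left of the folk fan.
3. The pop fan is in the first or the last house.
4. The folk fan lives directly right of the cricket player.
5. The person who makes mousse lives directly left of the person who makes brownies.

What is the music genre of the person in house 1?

pop

By clue 3, the pop fan is in house 1.
By clue 5, the person who makes mousse is in house 1.
From clue 5, the person who makes brownies must be in house 2.
So house 3 gets cookies for dessert.
From clue 1, the baseball player must be in house 3.
By clue 2, the folk fan is in house 2.
From clue 4, the cricket player must be in house 1.
That leaves rock as the music genre for house 3.
House 2 sport: only badminton fits.
So: house 1 = mousse/pop/cricket, house 2 = brownies/folk/badminton, house 3 = cookies/rock/baseball.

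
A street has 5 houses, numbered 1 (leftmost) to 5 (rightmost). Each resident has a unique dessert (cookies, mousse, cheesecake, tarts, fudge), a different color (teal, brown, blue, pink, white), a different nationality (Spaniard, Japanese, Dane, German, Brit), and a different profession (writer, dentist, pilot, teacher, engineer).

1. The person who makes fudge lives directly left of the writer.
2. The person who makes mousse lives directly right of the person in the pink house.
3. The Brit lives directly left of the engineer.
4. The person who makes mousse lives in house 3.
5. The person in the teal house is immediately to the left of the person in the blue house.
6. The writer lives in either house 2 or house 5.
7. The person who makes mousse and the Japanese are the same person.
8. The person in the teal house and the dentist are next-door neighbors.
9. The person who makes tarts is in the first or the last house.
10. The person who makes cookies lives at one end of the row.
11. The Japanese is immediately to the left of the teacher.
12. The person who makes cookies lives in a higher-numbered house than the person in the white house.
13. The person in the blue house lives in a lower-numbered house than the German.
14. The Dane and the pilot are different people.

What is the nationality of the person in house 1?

Clue 4: the person who makes mousse is in house 3.
Clue 7: the Japanese is in house 3.
Clue 11 places the teacher in house 4.
By clue 12, the person who makes cookies is in house 5.
That leaves tarts as the dessert for house 1.
The only color still possible for house 5 is brown.
Clue 1: the person who makes fudge is in house 4.
Clue 1 places the writer in house 5.
From clue 2, the person in the pink house must be in house 2.
House 2's dessert must be cheesecake (nothing else left).
By clue 5, the person in the teal house is in house 3.
Clue 5 places the person in the blue house in house 4.
Clue 8: the dentist is in house 2.
Clue 13: the German is in house 5.
House 1 color: only white fits.
So house 1 gets pilot for profession.
The only profession still possible for house 3 is engineer.
Clue 3 places the Brit in house 2.
House 1's nationality must be Spaniard (nothing else left).
House 4's nationality must be Dane (nothing else left).
So: house 1 = tarts/white/Spaniard/pilot, house 2 = cheesecake/pink/Brit/dentist, house 3 = mousse/teal/Japanese/engineer, house 4 = fudge/blue/Dane/teacher, house 5 = cookies/brown/German/writer.

Spaniard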